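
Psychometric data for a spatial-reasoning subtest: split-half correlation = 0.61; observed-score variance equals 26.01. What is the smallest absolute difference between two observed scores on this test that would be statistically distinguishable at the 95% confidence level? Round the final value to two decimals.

6.96

SD = √26.01 ≈ 5.100
Full-length reliability (Spearman-Brown) = 2(0.61)/(1+0.61) ≈ 0.758
SEM = 5.100 * √(1 − 0.758) = 5.100 * √0.242 ≈ 5.100 * 0.492 ≈ 2.510
Standard error of the difference = 2.510·√2 ≈ 3.550
Smallest detectable difference = 1.96*3.550 ≈ 6.958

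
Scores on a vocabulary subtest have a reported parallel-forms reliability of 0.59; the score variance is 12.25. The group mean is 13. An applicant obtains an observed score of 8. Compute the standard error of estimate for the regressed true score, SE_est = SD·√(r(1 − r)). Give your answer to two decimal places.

1.72

SD = √12.25 = 3.50000
SE_est = 3.50000·√[r(1 − r)] ≈ 1.72142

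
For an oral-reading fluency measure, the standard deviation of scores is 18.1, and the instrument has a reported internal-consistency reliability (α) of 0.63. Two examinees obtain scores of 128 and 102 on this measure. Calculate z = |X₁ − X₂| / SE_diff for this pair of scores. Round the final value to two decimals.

1.67

SEM = 18.100·√(1 − 0.630) ≈ 11.010
SE_diff = √2 · SEM ≈ 15.570
z = 26 / 15.570 ≈ 1.670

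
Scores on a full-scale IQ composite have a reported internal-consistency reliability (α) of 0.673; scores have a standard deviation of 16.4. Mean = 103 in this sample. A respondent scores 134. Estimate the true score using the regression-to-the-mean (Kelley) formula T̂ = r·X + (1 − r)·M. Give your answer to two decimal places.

Estimated true score = 0.67300×134 + (1 − 0.67300)×103 ≃ 123.86300

123.86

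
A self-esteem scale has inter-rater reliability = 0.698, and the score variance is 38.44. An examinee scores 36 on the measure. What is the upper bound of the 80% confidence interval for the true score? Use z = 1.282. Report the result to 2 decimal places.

SD = √38.44 ≈ 6.2000
SEM = 6.2000×√(1 − 0.6980) ≈ 3.4072
1.282 × SEM ≈ 4.3680
Upper bound: 36 + 4.3680 = 40.3680

40.37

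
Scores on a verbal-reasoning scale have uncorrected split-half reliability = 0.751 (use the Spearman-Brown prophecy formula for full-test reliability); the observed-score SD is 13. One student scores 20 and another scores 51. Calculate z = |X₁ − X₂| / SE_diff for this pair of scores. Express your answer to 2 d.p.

4.47

r_full = 2·0.751 / (1 + 0.751) ≈ 0.858
SEM = 13.000 * √(1 − 0.858) = 13.000 * √0.142 ≈ 13.000 * 0.377 ≈ 4.902
Standard error of the difference = 4.902·√2 ≈ 6.933
z = 31 / 6.933 ≈ 4.471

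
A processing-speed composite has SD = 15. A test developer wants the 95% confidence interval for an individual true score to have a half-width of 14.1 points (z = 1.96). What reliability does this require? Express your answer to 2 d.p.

Required SEM = 14.1 / 1.96 ≈ 7.194
r = 1 − (7.194/15)² ≈ 1 − 0.230 ≈ 0.770

0.77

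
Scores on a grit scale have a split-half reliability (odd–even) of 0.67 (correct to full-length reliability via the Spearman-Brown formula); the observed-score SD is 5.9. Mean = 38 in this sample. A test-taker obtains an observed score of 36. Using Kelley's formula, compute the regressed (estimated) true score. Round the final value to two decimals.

Full-length reliability (Spearman-Brown) = 2(0.67)/(1+0.67) ≈ 0.802
Estimated true score = 0.802×36 + (1 − 0.802)×38 ≈ 36.395

36.40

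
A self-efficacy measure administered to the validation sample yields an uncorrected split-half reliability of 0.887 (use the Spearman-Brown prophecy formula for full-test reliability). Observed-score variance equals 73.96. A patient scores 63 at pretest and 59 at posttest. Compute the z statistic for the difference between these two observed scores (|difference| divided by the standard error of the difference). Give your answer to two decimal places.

SD = √73.96 = 8.6000
r_full = 2·0.887 / (1 + 0.887) ≈ 0.9401
SEM = 8.6000 · √(1 − 0.9401) = 8.6000 · √0.0599 ≈ 8.6000 · 0.2447 ≈ 2.1045
SE_diff = √2 · SEM ≈ 2.9762
z = 4 / 2.9762 ≈ 1.3440

1.34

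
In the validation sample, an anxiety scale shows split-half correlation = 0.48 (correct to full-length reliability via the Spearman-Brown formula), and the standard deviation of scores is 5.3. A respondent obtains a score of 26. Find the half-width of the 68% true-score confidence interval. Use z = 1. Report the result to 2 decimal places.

Full-length reliability (Spearman-Brown) = 2(0.48)/(1+0.48) ≈ 0.649
SEM = 5.300*√(1 − 0.649) ≈ 3.142
Half-width = 1*3.142 ≈ 3.142

3.14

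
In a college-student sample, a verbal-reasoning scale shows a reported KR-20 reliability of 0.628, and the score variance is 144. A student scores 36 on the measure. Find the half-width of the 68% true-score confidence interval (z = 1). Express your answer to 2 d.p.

7.32

SD = √144 = 12.000
SEM = 12.000 * √(1 − 0.628) = 12.000 * √0.372 ≈ 12.000 * 0.610 ≈ 7.319
Margin = 1 * 7.319 ≈ 7.319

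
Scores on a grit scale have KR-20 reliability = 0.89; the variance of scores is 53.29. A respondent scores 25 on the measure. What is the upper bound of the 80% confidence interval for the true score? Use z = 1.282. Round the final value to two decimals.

σ = 53.29^(1/2) = 7.300
SEM = 7.300 * √(1 − 0.890) = 7.300 * √0.110 ≈ 7.300 * 0.332 ≈ 2.421
Half-width = 1.282*2.421 ≈ 3.104
Upper limit = 25 + 3.104 ≈ 28.104

28.10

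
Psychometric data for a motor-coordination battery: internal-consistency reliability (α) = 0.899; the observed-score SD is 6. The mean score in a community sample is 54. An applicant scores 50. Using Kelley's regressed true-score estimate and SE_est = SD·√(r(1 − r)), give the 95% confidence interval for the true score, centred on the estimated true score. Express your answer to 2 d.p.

T̂ = r·X + (1 − r)·M = 0.8990*50 + 0.1010*54 = 44.9500 + 5.4540 ≈ 50.4040
SE_est = SD * √(r(1 − r)) = 6.0000 * √0.0908 ≈ 6.0000 * 0.3013 ≈ 1.8080
95% CI: 50.4040 ± 3.5436 ≈ (46.8604, 53.9476)

[46.86, 53.95]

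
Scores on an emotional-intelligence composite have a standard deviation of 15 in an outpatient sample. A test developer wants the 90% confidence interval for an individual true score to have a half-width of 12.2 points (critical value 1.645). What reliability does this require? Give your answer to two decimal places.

Required SEM = 12.2 / 1.645 ≈ 7.416
Required reliability = 1 − (SEM/SD)² = 1 − 0.244 ≈ 0.756

0.76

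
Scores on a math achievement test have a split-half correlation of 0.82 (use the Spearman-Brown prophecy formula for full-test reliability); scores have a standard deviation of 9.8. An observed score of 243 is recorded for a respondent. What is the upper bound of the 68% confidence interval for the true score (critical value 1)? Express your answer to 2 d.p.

246.08

Spearman-Brown: r = 2(0.82) / (1 + 0.82) = 1.6400 / 1.8200 ≈ 0.9011
SEM = 9.8000*√(1 − 0.9011) ≈ 3.0820
Margin = 1 * 3.0820 ≈ 3.0820
Upper bound: 243 + 3.0820 = 246.0820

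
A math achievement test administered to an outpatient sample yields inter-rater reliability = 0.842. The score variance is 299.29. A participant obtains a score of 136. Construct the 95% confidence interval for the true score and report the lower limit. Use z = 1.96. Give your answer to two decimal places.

σ = 299.29^(1/2) = 17.30000
SEM = 17.30000*√(1 − 0.84200) ≈ 6.87661
Margin = 1.96 * 6.87661 ≈ 13.47816
Lower limit = 136 − 13.47816 ≈ 122.52184

122.52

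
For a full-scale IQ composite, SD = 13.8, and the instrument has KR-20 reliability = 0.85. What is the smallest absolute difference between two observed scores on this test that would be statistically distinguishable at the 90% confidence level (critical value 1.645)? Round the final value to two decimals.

SEM = 13.800*√(1 − 0.850) ≈ 5.345
Standard error of the difference = 5.345·√2 ≈ 7.559
Minimum reliable difference = 1.645 * SE_diff ≈ 1.645 * 7.559 ≈ 12.434

12.43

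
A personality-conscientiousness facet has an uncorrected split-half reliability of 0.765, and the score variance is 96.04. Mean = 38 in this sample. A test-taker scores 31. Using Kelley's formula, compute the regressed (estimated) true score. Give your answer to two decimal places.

Spearman-Brown: r = 2(0.765) / (1 + 0.765) = 1.53000 / 1.76500 ≈ 0.86686
T̂ = 0.86686(31) + 0.13314(38) ≈ 31.93201

31.93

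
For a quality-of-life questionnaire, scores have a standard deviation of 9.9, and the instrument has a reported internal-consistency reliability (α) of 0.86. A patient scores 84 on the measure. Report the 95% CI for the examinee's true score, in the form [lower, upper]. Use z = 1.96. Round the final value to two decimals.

SEM = 9.90000·√(1 − 0.86000) ≈ 3.70424
1.96 · SEM ≈ 7.26031
CI = 84 ± 7.26031 → [76.73969, 91.26031]

[76.74, 91.26]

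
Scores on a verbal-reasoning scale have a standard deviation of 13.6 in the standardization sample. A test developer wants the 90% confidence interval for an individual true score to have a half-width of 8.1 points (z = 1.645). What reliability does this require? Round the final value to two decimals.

SEM needed = half-width / z = 8.1/1.645 ≃ 4.9240
r = 1 − (SEM / SD)² = 1 − (4.9240 / 13.6)² ≃ 1 − 0.1311 ≃ 0.8689

0.87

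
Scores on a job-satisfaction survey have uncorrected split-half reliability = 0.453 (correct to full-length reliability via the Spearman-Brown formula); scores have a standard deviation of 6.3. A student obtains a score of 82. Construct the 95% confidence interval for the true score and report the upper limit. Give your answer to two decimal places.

Spearman-Brown: r = 2(0.453) / (1 + 0.453) = 0.906 / 1.453 ≃ 0.624
SEM = 6.300 · √(1 − 0.624) = 6.300 · √0.376 ≃ 6.300 · 0.614 ≃ 3.865
1.96 · SEM ≃ 7.576
Upper bound: 82 + 7.576 = 89.576

89.58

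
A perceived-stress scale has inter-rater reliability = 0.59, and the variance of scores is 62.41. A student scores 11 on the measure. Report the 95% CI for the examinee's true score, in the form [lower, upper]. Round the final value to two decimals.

[1.09, 20.91]

SD = √62.41 ≈ 7.9000
The standard error of measurement is 7.9000×√(1 − 0.5900) ≈ 7.9000×0.6403 ≈ 5.0585.
Half-width = 1.96×5.0585 ≈ 9.9146
95% CI: 11 ± 9.9146 = [1.0854, 20.9146]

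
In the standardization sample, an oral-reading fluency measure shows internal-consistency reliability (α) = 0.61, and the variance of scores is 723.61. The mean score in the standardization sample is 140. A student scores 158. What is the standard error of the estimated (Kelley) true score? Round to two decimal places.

13.12

SD = √723.61 ≃ 26.9000
SE_est = SD · √(r(1 − r)) = 26.9000 · √0.2379 ≃ 26.9000 · 0.4877 ≃ 13.1205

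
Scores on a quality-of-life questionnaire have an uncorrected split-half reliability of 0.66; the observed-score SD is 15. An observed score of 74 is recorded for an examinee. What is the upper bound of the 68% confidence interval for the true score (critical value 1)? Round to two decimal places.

Spearman-Brown: r = 2(0.66) / (1 + 0.66) = 1.32000 / 1.66000 ≈ 0.79518
SEM = 15.00000*√(1 − 0.79518) ≈ 6.78854
Margin = 1 * 6.78854 ≈ 6.78854
Upper limit = 74 + 6.78854 ≈ 80.78854

80.79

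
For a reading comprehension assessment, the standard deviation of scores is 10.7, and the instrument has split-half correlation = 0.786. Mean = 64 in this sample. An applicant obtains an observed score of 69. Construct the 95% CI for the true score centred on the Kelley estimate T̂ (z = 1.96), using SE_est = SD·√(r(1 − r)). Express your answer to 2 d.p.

[61.59, 75.21]

Spearman-Brown: r = 2(0.786) / (1 + 0.786) = 1.57200 / 1.78600 ≃ 0.88018
Estimated true score = 0.88018·69 + (1 − 0.88018)·64 ≃ 68.40090
SE_est = 10.70000·√[r(1 − r)] ≃ 3.47485
95% CI: 68.40090 ± 6.81070 ≃ (61.59020, 75.21159)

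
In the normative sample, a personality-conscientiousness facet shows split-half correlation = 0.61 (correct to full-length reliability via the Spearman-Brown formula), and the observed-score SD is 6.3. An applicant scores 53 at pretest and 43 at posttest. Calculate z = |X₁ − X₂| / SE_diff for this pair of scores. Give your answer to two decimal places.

2.28

r_full = 2·0.61 / (1 + 0.61) ≈ 0.7578
SEM = 6.3000 * √(1 − 0.7578) = 6.3000 * √0.2422 ≈ 6.3000 * 0.4922 ≈ 3.1007
SE_diff = √2 * SEM ≈ 4.3851
z = |53 − 43| / 4.3851 = 10 / 4.3851 ≈ 2.2805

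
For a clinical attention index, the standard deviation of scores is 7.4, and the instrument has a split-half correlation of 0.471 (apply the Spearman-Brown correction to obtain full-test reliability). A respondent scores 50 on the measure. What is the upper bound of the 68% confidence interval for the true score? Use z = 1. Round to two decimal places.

54.44

Full-length reliability (Spearman-Brown) = 2(0.471)/(1+0.471) ≈ 0.640
SEM = 7.400×√(1 − 0.640) ≈ 4.438
Half-width = 1×4.438 ≈ 4.438
Upper limit = 50 + 4.438 ≈ 54.438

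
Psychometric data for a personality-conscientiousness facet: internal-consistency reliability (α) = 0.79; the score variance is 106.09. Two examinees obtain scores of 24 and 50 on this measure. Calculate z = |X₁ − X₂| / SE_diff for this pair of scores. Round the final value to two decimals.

3.90

SD = √106.09 ≈ 10.30000
SEM = 10.30000*√(1 − 0.79000) ≈ 4.72005
Standard error of the difference = 4.72005·√2 ≈ 6.67516
z = 26 / 6.67516 ≈ 3.89504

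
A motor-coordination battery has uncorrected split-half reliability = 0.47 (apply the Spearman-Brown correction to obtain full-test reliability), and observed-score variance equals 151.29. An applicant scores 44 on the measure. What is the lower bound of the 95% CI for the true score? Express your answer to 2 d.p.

29.52

SD = √151.29 ≃ 12.30000
Full-length reliability (Spearman-Brown) = 2(0.47)/(1+0.47) ≃ 0.63946
SEM = 12.30000 * √(1 − 0.63946) = 12.30000 * √0.36054 ≃ 12.30000 * 0.60045 ≃ 7.38558
Margin = 1.96 * 7.38558 ≃ 14.47573
Lower limit = 44 − 14.47573 ≃ 29.52427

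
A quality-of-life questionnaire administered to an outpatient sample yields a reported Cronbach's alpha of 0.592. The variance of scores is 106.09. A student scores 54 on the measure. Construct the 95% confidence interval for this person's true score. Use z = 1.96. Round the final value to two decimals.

[41.10, 66.90]

SD = √106.09 = 10.30000
SEM = 10.30000 × √(1 − 0.59200) = 10.30000 × √0.40800 ≃ 10.30000 × 0.63875 ≃ 6.57911
Half-width = 1.96×6.57911 ≃ 12.89506
CI = 54 ± 12.89506 → [41.10494, 66.89506]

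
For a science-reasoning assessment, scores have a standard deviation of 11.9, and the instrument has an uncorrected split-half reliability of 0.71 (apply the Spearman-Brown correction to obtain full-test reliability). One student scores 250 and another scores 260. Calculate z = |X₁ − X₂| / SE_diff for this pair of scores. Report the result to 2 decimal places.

Full-length reliability (Spearman-Brown) = 2(0.71)/(1+0.71) ≈ 0.83041
SEM = 11.90000 × √(1 − 0.83041) = 11.90000 × √0.16959 ≈ 11.90000 × 0.41181 ≈ 4.90058
SE_diff = SEM × √2 ≈ 4.90058 × 1.41421 ≈ 6.93047
z = 10 / 6.93047 ≈ 1.44290

1.44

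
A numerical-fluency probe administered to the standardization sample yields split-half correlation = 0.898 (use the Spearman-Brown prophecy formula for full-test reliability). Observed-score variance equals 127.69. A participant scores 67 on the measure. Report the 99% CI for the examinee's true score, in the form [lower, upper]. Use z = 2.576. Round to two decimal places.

[60.25, 73.75]

σ = 127.69^(1/2) = 11.300
Full-length reliability (Spearman-Brown) = 2(0.898)/(1+0.898) ≈ 0.946
The standard error of measurement is 11.300*√(1 − 0.946) ≈ 11.300*0.232 ≈ 2.620.
Margin = 2.576 * 2.620 ≈ 6.748
CI = 67 ± 6.748 → [60.252, 73.748]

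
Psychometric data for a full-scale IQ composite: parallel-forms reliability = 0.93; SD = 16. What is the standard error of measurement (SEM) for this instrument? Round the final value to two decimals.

SEM = 16.000*√(1 − 0.930) ≈ 4.233

4.23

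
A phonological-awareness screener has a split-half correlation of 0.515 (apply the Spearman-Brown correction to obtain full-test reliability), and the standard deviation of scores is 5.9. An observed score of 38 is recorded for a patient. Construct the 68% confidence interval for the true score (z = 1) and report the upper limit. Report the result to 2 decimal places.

41.34

Full-length reliability (Spearman-Brown) = 2(0.515)/(1+0.515) ≈ 0.680
SEM = 5.900 · √(1 − 0.680) = 5.900 · √0.320 ≈ 5.900 · 0.566 ≈ 3.338
Half-width = 1·3.338 ≈ 3.338
Upper bound: 38 + 3.338 = 41.338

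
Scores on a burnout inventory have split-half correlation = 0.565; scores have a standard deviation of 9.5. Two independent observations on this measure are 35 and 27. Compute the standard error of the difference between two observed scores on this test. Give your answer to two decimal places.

7.08

Full-length reliability (Spearman-Brown) = 2(0.565)/(1+0.565) ≈ 0.7220
SEM = 9.5000*√(1 − 0.7220) ≈ 5.0085
SE_diff = SEM * √2 ≈ 5.0085 * 1.4142 ≈ 7.0831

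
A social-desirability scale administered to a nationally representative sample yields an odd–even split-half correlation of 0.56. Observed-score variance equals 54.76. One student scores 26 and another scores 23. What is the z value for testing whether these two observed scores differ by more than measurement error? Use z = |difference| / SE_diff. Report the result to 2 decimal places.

0.54

σ = 54.76^(1/2) = 7.4000
r_full = 2·0.56 / (1 + 0.56) ≈ 0.7179
The standard error of measurement is 7.4000·√(1 − 0.7179) ≈ 7.4000·0.5311 ≈ 3.9300.
SE_diff = SEM · √2 ≈ 3.9300 · 1.4142 ≈ 5.5579
z = 3 / 5.5579 ≈ 0.5398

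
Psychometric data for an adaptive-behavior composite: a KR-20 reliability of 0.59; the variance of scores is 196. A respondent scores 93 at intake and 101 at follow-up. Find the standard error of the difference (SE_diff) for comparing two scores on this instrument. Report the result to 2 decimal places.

σ = 196^(1/2) = 14.000
SEM = 14.000 · √(1 − 0.590) = 14.000 · √0.410 ≈ 14.000 · 0.640 ≈ 8.964
SE_diff = √2 · SEM ≈ 12.678

12.68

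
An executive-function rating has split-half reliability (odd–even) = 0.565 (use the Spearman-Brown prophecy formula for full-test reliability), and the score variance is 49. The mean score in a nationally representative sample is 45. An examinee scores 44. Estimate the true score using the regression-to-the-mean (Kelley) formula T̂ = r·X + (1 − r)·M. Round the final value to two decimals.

Full-length reliability (Spearman-Brown) = 2(0.565)/(1+0.565) ≈ 0.7220
T̂ = 0.7220(44) + 0.2780(45) ≈ 44.2780

44.28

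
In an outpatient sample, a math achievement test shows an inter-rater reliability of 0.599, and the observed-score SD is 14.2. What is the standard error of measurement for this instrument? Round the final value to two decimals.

8.99

SEM = 14.200 * √(1 − 0.599) = 14.200 * √0.401 ≈ 14.200 * 0.633 ≈ 8.992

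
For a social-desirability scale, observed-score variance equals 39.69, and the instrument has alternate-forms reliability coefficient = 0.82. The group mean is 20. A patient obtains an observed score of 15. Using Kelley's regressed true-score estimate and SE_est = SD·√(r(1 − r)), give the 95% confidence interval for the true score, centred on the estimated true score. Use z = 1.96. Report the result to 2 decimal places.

SD = √39.69 ≈ 6.3000
T̂ = r·X + (1 − r)·M = 0.8200*15 + 0.1800*20 = 12.3000 + 3.6000 ≈ 15.9000
SE_est = 6.3000·√[r(1 − r)] ≈ 2.4204
CI = 15.9000 ± 1.96 * 2.4204 → [11.1561, 20.6439]

[11.16, 20.64]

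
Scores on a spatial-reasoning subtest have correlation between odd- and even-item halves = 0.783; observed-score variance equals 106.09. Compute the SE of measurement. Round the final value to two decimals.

SD = √106.09 = 10.300
Spearman-Brown: r = 2(0.783) / (1 + 0.783) = 1.566 / 1.783 ≈ 0.878
The standard error of measurement is 10.300·√(1 − 0.878) ≈ 10.300·0.349 ≈ 3.593.

3.59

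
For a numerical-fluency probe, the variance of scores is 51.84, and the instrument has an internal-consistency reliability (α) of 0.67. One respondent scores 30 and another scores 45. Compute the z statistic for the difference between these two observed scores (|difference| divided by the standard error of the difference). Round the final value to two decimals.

2.56

σ = 51.84^(1/2) = 7.2000
The standard error of measurement is 7.2000·√(1 − 0.6700) ≈ 7.2000·0.5745 ≈ 4.1361.
Standard error of the difference = 4.1361·√2 ≈ 5.8493
z = 15 / 5.8493 ≈ 2.5644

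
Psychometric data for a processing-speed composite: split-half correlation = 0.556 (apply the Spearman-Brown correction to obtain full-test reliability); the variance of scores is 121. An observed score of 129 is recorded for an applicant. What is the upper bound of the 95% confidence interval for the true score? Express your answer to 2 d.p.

σ = 121^(1/2) = 11.000
r_full = 2·0.556 / (1 + 0.556) ≈ 0.715
The standard error of measurement is 11.000*√(1 − 0.715) ≈ 11.000*0.534 ≈ 5.876.
Half-width = 1.96*5.876 ≈ 11.517
Upper bound: 129 + 11.517 = 140.517

140.52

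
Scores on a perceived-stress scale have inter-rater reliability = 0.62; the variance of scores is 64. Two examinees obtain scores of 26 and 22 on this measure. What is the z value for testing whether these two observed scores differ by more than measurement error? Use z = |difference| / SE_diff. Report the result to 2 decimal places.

σ = 64^(1/2) = 8.00000
The standard error of measurement is 8.00000·√(1 − 0.62000) ≃ 8.00000·0.61644 ≃ 4.93153.
Standard error of the difference = 4.93153·√2 ≃ 6.97424
z = 4 / 6.97424 ≃ 0.57354

0.57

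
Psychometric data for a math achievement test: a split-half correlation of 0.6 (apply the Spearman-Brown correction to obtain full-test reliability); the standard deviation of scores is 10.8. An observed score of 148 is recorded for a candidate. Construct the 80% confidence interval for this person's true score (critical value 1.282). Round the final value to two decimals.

Full-length reliability (Spearman-Brown) = 2(0.6)/(1+0.6) ≈ 0.7500
SEM = 10.8000×√(1 − 0.7500) ≈ 5.4000
1.282 × SEM ≈ 6.9228
Interval: (141.0772, 154.9228)

[141.08, 154.92]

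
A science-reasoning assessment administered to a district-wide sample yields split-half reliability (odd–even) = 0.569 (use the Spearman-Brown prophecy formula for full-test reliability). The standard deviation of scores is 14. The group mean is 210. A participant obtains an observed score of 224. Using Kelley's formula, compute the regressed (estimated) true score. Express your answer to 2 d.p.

220.15

Spearman-Brown: r = 2(0.569) / (1 + 0.569) = 1.13800 / 1.56900 ≈ 0.72530
Estimated true score = 0.72530×224 + (1 − 0.72530)×210 ≈ 220.15424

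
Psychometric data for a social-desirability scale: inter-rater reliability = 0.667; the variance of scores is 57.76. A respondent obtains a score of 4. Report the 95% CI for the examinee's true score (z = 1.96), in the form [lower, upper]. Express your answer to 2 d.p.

SD = √57.76 = 7.6000
SEM = 7.6000 · √(1 − 0.6670) = 7.6000 · √0.3330 ≈ 7.6000 · 0.5771 ≈ 4.3857
1.96 · SEM ≈ 8.5959
CI = 4 ± 8.5959 → [-4.5959, 12.5959]

[-4.60, 12.60]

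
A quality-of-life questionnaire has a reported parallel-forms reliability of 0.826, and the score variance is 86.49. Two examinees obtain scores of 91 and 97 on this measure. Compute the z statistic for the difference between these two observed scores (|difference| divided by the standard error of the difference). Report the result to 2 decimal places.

1.09

σ = 86.49^(1/2) = 9.3000
SEM = 9.3000*√(1 − 0.8260) ≃ 3.8793
SE_diff = SEM * √2 ≃ 3.8793 * 1.4142 ≃ 5.4862
z = |91 − 97| / 5.4862 = 6 / 5.4862 ≃ 1.0937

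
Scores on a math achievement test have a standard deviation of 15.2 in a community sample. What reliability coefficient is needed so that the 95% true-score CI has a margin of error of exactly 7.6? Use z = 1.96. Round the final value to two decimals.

0.93

Required SEM = 7.6 / 1.96 ≃ 3.87755
r = 1 − (SEM / SD)² = 1 − (3.87755 / 15.2)² ≃ 1 − 0.06508 ≃ 0.93492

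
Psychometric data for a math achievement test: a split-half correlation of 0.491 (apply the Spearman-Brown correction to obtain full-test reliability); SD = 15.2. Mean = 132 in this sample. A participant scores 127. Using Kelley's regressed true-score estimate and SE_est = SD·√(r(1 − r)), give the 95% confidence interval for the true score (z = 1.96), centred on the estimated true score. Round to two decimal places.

[114.58, 142.83]

Full-length reliability (Spearman-Brown) = 2(0.491)/(1+0.491) ≃ 0.6586
Estimated true score = 0.6586·127 + (1 − 0.6586)·132 ≃ 128.7069
SE_est = SD · √(r(1 − r)) = 15.2000 · √0.2248 ≃ 15.2000 · 0.4742 ≃ 7.2074
95% CI: 128.7069 ± 14.1266 ≃ (114.5803, 142.8335)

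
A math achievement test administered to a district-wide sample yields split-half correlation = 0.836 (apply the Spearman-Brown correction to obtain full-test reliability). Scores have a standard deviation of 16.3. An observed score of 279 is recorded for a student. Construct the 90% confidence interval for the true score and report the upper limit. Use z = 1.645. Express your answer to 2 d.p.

287.01

r_full = 2·0.836 / (1 + 0.836) ≃ 0.91068
SEM = 16.30000 · √(1 − 0.91068) = 16.30000 · √0.08932 ≃ 16.30000 · 0.29887 ≃ 4.87162
Half-width = 1.645·4.87162 ≃ 8.01381
Upper limit = 279 + 8.01381 ≃ 287.01381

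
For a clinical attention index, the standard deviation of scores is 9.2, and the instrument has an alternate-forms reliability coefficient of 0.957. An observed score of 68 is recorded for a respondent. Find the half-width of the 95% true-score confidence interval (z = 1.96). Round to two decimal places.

3.74

The standard error of measurement is 9.2000*√(1 − 0.9570) ≈ 9.2000*0.2074 ≈ 1.9078.
Margin = 1.96 * 1.9078 ≈ 3.7392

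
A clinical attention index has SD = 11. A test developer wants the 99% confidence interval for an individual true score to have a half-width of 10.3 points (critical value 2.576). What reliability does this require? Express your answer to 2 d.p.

SEM needed = half-width / z = 10.3/2.576 ≈ 3.9984
r = 1 − (3.9984/11)² ≈ 1 − 0.1321 ≈ 0.8679

0.87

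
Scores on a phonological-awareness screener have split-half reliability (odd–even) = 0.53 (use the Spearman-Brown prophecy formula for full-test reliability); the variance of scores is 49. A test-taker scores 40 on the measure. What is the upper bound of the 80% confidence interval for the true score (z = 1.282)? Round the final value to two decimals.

σ = 49^(1/2) = 7.00000
r_full = 2·0.53 / (1 + 0.53) ≈ 0.69281
The standard error of measurement is 7.00000·√(1 − 0.69281) ≈ 7.00000·0.55425 ≈ 3.87973.
Half-width = 1.282·3.87973 ≈ 4.97381
Upper bound: 40 + 4.97381 = 44.97381

44.97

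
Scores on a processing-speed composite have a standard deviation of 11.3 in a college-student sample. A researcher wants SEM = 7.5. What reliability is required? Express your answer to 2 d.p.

Required reliability = 1 − (SEM/SD)² = 1 − 0.4405 ≈ 0.5595

0.56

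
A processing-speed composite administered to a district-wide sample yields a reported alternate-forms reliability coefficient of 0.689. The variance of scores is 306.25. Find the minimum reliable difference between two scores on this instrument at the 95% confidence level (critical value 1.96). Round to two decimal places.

27.05

SD = √306.25 = 17.5000
SEM = 17.5000 * √(1 − 0.6890) = 17.5000 * √0.3110 ≈ 17.5000 * 0.5577 ≈ 9.7593
SE_diff = √2 * SEM ≈ 13.8017
Smallest detectable difference = 1.96*13.8017 ≈ 27.0514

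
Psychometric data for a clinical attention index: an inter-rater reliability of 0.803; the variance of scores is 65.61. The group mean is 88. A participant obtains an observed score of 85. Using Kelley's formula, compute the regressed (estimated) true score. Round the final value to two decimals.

Estimated true score = 0.8030·85 + (1 − 0.8030)·88 ≃ 85.5910

85.59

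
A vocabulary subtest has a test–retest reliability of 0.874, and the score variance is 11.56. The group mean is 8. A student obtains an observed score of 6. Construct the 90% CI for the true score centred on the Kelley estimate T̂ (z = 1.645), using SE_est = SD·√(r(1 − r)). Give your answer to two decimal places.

[4.40, 8.11]

SD = √11.56 = 3.400
Estimated true score = 0.874·6 + (1 − 0.874)·8 ≃ 6.252
SE_est = 3.400·√[r(1 − r)] ≃ 1.128
90% CI: 6.252 ± 1.856 ≃ (4.396, 8.108)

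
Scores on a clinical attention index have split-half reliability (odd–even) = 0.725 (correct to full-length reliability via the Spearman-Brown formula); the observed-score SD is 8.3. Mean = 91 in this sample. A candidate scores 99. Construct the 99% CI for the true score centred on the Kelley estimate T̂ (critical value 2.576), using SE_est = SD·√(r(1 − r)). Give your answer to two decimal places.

[89.90, 105.55]

Full-length reliability (Spearman-Brown) = 2(0.725)/(1+0.725) ≈ 0.8406
Estimated true score = 0.8406·99 + (1 − 0.8406)·91 ≈ 97.7246
SE_est = SD · √(r(1 − r)) = 8.3000 · √0.1340 ≈ 8.3000 · 0.3661 ≈ 3.0384
99% CI: 97.7246 ± 7.8268 ≈ (89.8978, 105.5515)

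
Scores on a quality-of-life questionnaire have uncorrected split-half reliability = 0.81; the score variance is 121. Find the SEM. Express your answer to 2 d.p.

3.56

SD = √121 = 11.0000
Full-length reliability (Spearman-Brown) = 2(0.81)/(1+0.81) ≃ 0.8950
SEM = 11.0000 × √(1 − 0.8950) = 11.0000 × √0.1050 ≃ 11.0000 × 0.3240 ≃ 3.5639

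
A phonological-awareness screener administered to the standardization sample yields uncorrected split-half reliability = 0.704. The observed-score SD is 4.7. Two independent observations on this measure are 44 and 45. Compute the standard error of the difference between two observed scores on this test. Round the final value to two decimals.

r_full = 2·0.704 / (1 + 0.704) ≈ 0.8263
The standard error of measurement is 4.7000*√(1 − 0.8263) ≈ 4.7000*0.4168 ≈ 1.9589.
SE_diff = SEM * √2 ≈ 1.9589 * 1.4142 ≈ 2.7703

2.77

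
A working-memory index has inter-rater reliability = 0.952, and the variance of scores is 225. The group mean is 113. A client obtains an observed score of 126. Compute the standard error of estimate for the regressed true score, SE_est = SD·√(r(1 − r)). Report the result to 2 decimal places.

3.21

SD = √225 ≃ 15.0000
SE_est = SD * √(r(1 − r)) = 15.0000 * √0.0457 ≃ 15.0000 * 0.2138 ≃ 3.2065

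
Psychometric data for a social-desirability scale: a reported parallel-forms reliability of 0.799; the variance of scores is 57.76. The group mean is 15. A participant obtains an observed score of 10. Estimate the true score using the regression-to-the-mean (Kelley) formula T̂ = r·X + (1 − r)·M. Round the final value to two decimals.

11.01

Estimated true score = 0.799·10 + (1 − 0.799)·15 ≈ 11.005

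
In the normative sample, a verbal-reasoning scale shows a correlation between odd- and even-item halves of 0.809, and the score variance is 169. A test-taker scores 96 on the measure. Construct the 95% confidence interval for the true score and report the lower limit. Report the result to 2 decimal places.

87.72

SD = √169 ≈ 13.000
Full-length reliability (Spearman-Brown) = 2(0.809)/(1+0.809) ≈ 0.894
SEM = 13.000 × √(1 − 0.894) = 13.000 × √0.106 ≈ 13.000 × 0.325 ≈ 4.224
Half-width = 1.96×4.224 ≈ 8.279
Lower bound: 96 − 8.279 = 87.721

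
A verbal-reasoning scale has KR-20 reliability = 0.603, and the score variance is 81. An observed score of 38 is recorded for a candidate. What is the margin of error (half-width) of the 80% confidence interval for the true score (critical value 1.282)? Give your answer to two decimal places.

σ = 81^(1/2) = 9.00000
SEM = 9.00000 × √(1 − 0.60300) = 9.00000 × √0.39700 ≈ 9.00000 × 0.63008 ≈ 5.67071
1.282 × SEM ≈ 7.26986

7.27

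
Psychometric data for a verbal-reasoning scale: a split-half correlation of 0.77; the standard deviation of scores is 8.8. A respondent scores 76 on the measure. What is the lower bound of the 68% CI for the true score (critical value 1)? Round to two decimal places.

Full-length reliability (Spearman-Brown) = 2(0.77)/(1+0.77) ≈ 0.8701
SEM = 8.8000 · √(1 − 0.8701) = 8.8000 · √0.1299 ≈ 8.8000 · 0.3605 ≈ 3.1722
Half-width = 1·3.1722 ≈ 3.1722
Lower bound: 76 − 3.1722 = 72.8278

72.83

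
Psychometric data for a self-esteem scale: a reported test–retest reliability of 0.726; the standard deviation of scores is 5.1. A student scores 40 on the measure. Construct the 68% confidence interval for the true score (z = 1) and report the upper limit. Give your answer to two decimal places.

The standard error of measurement is 5.1000*√(1 − 0.7260) ≃ 5.1000*0.5235 ≃ 2.6696.
Margin = 1 * 2.6696 ≃ 2.6696
Upper bound: 40 + 2.6696 = 42.6696

42.67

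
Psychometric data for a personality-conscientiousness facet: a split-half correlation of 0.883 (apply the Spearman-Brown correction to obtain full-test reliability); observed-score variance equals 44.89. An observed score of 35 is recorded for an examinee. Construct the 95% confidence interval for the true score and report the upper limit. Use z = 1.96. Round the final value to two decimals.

38.27

SD = √44.89 ≈ 6.7000
Spearman-Brown: r = 2(0.883) / (1 + 0.883) = 1.7660 / 1.8830 ≈ 0.9379
SEM = 6.7000 * √(1 − 0.9379) = 6.7000 * √0.0621 ≈ 6.7000 * 0.2493 ≈ 1.6701
1.96 * SEM ≈ 3.2734
Upper limit = 35 + 3.2734 ≈ 38.2734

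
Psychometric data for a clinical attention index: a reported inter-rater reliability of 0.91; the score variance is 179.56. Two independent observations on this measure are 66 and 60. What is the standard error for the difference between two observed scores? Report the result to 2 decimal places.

σ = 179.56^(1/2) = 13.40000
The standard error of measurement is 13.40000*√(1 − 0.91000) ≈ 13.40000*0.30000 ≈ 4.02000.
SE_diff = SEM * √2 ≈ 4.02000 * 1.41421 ≈ 5.68514

5.69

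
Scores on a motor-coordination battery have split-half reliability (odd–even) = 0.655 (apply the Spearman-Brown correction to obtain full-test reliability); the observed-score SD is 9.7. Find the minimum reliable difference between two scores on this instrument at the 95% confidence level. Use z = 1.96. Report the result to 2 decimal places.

12.28

Spearman-Brown: r = 2(0.655) / (1 + 0.655) = 1.31000 / 1.65500 ≃ 0.79154
SEM = 9.70000 * √(1 − 0.79154) = 9.70000 * √0.20846 ≃ 9.70000 * 0.45657 ≃ 4.42876
SE_diff = SEM * √2 ≃ 4.42876 * 1.41421 ≃ 6.26321
Smallest detectable difference = 1.96*6.26321 ≃ 12.27590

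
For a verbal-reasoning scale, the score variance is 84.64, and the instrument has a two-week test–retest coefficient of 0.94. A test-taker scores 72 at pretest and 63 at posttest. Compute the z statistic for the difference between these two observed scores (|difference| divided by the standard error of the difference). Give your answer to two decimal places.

SD = √84.64 ≈ 9.200
SEM = 9.200*√(1 − 0.940) ≈ 2.254
SE_diff = SEM * √2 ≈ 2.254 * 1.414 ≈ 3.187
z = 9 / 3.187 ≈ 2.824

2.82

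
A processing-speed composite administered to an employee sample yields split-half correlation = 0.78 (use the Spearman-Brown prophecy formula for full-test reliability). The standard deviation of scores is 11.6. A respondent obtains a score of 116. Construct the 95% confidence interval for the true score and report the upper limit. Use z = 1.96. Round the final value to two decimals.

r_full = 2·0.78 / (1 + 0.78) ≈ 0.8764
SEM = 11.6000 * √(1 − 0.8764) = 11.6000 * √0.1236 ≈ 11.6000 * 0.3516 ≈ 4.0781
1.96 * SEM ≈ 7.9931
Upper limit = 116 + 7.9931 ≈ 123.9931

123.99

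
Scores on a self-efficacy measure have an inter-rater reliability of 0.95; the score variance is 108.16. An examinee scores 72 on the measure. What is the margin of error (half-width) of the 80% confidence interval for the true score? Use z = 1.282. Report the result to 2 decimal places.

2.98

SD = √108.16 = 10.400
SEM = 10.400 × √(1 − 0.950) = 10.400 × √0.050 ≈ 10.400 × 0.224 ≈ 2.326
Margin = 1.282 × 2.326 ≈ 2.981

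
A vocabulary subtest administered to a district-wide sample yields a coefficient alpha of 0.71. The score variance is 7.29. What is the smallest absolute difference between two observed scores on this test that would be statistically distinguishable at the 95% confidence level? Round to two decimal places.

4.03

σ = 7.29^(1/2) = 2.700
SEM = 2.700×√(1 − 0.710) ≈ 1.454
SE_diff = SEM × √2 ≈ 1.454 × 1.414 ≈ 2.056
Smallest detectable difference = 1.96×2.056 ≈ 4.030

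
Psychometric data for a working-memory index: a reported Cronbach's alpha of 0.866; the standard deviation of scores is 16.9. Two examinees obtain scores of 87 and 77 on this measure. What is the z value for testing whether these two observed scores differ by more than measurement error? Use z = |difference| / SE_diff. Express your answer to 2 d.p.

1.14

SEM = 16.9000 × √(1 − 0.8660) = 16.9000 × √0.1340 ≈ 16.9000 × 0.3661 ≈ 6.1864
Standard error of the difference = 6.1864·√2 ≈ 8.7489
z = |87 − 77| / 8.7489 = 10 / 8.7489 ≈ 1.1430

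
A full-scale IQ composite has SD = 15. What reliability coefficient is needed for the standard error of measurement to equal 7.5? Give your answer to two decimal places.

r = 1 − (SEM / SD)² = 1 − (7.5000 / 15)² ≃ 1 − 0.2500 ≃ 0.7500

0.75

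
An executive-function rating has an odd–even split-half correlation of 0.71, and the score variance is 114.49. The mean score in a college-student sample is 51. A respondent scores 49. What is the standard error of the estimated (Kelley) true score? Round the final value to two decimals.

SD = √114.49 = 10.70000
r_full = 2·0.71 / (1 + 0.71) ≈ 0.83041
SE_est = SD × √(r(1 − r)) = 10.70000 × √0.14083 ≈ 10.70000 × 0.37527 ≈ 4.01542

4.02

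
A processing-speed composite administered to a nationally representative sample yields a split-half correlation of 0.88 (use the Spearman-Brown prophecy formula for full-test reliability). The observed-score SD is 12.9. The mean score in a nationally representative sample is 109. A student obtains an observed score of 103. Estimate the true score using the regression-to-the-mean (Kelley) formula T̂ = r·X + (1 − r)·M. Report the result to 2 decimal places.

103.38

r_full = 2·0.88 / (1 + 0.88) ≈ 0.9362
Estimated true score = 0.9362×103 + (1 − 0.9362)×109 ≈ 103.3830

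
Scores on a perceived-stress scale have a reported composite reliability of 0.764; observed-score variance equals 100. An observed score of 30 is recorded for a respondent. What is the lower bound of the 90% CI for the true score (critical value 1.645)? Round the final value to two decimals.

σ = 100^(1/2) = 10.000
SEM = 10.000×√(1 − 0.764) ≈ 4.858
1.645 × SEM ≈ 7.991
Lower bound: 30 − 7.991 = 22.009

22.01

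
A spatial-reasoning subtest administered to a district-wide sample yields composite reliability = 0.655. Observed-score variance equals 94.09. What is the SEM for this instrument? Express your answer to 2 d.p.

5.70

SD = √94.09 ≃ 9.70000
SEM = 9.70000 × √(1 − 0.65500) = 9.70000 × √0.34500 ≃ 9.70000 × 0.58737 ≃ 5.69746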